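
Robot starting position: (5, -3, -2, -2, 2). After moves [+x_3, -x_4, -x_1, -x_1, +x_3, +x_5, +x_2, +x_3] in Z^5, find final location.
(3, -2, 1, -3, 3)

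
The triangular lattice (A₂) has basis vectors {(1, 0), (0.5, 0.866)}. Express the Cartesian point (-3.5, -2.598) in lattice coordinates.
-2b₁ - 3b₂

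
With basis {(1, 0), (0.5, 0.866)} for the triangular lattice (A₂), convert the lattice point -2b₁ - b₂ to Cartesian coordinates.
(-2.5, -0.866)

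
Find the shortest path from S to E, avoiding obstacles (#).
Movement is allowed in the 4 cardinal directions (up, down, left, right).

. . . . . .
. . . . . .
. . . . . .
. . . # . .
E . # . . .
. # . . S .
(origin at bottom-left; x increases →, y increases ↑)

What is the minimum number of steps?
9
(one shortest path: (4, 0) → (4, 1) → (4, 2) → (4, 3) → (3, 3) → (2, 3) → (1, 3) → (0, 3) → (0, 2) → (0, 1))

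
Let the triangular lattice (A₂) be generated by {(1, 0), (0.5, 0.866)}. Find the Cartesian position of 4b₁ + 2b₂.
(5, 1.732)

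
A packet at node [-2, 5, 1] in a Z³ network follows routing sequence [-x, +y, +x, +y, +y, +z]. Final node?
(-2, 8, 2)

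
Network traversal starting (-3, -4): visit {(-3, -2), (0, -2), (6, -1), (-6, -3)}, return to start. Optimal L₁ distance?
30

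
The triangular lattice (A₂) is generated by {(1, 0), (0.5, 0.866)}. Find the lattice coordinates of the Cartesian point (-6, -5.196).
-3b₁ - 6b₂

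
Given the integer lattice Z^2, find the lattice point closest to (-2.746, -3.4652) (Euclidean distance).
(-3, -3)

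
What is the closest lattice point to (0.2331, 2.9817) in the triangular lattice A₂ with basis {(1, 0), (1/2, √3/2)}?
(0.5, 2.598)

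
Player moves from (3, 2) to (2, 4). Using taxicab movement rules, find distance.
3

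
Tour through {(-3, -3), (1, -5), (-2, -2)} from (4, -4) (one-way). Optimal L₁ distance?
12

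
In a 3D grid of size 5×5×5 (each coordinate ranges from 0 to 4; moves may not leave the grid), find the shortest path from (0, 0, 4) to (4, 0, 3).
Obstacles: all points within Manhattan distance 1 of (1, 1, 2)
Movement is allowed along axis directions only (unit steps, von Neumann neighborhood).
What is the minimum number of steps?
5
(one shortest path: (0, 0, 4) → (1, 0, 4) → (2, 0, 4) → (3, 0, 4) → (4, 0, 4) → (4, 0, 3))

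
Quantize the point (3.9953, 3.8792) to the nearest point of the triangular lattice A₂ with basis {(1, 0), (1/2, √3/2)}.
(4, 3.464)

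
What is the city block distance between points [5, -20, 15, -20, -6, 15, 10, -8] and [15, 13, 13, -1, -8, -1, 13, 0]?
93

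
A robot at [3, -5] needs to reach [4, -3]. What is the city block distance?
3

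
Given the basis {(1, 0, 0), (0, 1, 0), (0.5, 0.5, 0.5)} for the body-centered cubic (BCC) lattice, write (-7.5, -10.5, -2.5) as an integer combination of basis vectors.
-5b₁ - 8b₂ - 5b₃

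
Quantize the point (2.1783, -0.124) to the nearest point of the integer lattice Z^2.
(2, 0)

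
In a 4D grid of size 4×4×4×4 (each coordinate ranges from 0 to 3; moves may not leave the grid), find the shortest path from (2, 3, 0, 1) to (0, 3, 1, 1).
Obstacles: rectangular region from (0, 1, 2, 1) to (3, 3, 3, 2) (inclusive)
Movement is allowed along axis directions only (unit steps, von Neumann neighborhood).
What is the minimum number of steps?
3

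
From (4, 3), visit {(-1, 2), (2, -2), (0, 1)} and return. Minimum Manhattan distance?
20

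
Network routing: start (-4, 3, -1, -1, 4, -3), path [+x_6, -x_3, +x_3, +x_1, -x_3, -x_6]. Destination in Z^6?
(-3, 3, -2, -1, 4, -3)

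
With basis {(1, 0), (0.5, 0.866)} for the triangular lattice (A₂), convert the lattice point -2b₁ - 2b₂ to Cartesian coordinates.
(-3, -1.732)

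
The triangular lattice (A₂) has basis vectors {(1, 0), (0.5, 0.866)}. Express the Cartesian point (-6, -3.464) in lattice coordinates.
-4b₁ - 4b₂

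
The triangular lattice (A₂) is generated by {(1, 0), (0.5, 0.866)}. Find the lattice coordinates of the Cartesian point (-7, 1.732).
-8b₁ + 2b₂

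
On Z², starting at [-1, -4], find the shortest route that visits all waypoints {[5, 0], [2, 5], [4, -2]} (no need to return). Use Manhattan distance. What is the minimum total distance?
18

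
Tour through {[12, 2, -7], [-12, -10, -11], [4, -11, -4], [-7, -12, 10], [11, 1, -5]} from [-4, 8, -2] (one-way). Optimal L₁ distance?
103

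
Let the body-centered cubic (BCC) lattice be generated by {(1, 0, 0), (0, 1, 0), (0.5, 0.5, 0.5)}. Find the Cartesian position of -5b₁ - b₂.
(-5, -1, 0)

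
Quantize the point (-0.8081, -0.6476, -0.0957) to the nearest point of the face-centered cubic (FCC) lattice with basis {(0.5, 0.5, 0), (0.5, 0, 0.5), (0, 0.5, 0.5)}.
(-0.5, -0.5, 0)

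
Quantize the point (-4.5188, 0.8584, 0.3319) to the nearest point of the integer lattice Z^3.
(-5, 1, 0)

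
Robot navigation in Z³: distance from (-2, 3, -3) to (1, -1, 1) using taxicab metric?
11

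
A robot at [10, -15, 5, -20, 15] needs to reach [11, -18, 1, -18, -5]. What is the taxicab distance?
30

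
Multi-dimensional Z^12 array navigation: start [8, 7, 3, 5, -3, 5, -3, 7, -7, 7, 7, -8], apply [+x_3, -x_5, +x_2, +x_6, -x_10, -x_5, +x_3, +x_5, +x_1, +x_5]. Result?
(9, 8, 5, 5, -3, 6, -3, 7, -7, 6, 7, -8)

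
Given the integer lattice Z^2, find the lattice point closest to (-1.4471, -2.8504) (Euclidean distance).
(-1, -3)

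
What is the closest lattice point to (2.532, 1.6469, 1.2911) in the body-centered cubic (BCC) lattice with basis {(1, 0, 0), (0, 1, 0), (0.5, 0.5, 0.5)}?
(2.5, 1.5, 1.5)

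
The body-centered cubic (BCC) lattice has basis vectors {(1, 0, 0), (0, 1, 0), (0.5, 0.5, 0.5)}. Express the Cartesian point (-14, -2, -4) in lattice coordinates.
-10b₁ + 2b₂ - 8b₃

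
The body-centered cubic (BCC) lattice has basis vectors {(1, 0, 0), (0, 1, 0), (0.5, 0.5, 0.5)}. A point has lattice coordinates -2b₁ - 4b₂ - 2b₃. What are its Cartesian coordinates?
(-3, -5, -1)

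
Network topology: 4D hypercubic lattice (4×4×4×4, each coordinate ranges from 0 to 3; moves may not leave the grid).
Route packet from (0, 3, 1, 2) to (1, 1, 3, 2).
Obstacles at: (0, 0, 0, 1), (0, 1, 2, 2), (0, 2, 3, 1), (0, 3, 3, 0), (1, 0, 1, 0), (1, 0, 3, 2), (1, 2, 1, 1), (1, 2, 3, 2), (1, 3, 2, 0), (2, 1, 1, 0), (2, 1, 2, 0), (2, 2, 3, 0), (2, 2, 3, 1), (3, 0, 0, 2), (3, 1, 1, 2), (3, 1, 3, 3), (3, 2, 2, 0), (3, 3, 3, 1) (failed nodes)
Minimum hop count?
5
(one shortest path: (0, 3, 1, 2) → (1, 3, 1, 2) → (1, 2, 1, 2) → (1, 1, 1, 2) → (1, 1, 2, 2) → (1, 1, 3, 2))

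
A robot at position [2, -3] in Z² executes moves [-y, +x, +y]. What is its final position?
(3, -3)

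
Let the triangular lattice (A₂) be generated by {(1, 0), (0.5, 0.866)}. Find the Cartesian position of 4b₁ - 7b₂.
(0.5, -6.062)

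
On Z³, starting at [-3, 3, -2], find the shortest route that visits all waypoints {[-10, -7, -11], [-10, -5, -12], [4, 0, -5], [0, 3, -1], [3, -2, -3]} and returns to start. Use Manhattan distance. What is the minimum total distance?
74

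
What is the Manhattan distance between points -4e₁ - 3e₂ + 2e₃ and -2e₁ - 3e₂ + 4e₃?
4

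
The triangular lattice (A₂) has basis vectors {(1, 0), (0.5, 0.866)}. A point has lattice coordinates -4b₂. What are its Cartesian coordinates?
(-2, -3.464)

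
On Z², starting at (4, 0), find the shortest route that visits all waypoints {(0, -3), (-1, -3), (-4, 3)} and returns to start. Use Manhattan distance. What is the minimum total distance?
28
(one optimal route: (4, 0) → (0, -3) → (-1, -3) → (-4, 3) → (4, 0))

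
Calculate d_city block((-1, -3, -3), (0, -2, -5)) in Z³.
4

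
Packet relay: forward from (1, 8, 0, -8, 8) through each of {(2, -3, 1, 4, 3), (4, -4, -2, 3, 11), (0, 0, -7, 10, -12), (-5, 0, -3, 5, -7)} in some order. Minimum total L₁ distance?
90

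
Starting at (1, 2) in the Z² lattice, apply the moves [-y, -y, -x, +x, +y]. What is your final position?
(1, 1)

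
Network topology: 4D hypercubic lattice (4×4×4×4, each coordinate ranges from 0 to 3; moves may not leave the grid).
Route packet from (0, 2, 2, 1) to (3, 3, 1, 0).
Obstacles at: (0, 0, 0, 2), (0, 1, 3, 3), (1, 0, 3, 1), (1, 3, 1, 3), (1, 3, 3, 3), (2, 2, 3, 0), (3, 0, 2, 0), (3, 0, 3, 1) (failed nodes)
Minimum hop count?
6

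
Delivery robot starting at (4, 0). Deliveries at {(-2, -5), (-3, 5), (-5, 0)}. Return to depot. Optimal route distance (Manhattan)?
38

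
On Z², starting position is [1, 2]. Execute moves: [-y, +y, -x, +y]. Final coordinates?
(0, 3)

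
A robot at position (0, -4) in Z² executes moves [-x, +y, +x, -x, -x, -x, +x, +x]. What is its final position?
(-1, -3)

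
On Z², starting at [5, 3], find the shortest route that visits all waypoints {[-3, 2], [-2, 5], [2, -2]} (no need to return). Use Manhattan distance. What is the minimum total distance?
21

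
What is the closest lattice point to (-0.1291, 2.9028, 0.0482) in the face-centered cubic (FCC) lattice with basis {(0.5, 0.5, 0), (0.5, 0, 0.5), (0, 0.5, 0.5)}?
(0, 3, 0)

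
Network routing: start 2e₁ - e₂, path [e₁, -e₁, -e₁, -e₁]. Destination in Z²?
(0, -1)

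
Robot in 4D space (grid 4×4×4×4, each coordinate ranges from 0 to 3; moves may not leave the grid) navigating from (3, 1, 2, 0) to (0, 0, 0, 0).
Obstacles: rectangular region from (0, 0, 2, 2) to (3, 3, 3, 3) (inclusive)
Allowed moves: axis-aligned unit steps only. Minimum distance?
6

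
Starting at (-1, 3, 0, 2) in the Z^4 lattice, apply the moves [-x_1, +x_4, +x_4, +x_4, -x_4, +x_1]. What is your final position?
(-1, 3, 0, 4)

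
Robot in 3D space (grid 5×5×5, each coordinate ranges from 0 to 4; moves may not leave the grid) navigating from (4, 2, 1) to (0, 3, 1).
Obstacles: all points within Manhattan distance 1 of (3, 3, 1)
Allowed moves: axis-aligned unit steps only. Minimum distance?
7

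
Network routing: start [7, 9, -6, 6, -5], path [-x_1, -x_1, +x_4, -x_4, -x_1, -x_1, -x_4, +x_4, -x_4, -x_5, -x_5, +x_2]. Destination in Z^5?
(3, 10, -6, 5, -7)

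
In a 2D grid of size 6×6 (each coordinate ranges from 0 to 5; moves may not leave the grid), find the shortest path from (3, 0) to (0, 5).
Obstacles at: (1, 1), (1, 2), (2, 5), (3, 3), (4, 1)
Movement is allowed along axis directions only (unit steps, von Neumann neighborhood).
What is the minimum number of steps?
8
(one shortest path: (3, 0) → (2, 0) → (1, 0) → (0, 0) → (0, 1) → (0, 2) → (0, 3) → (0, 4) → (0, 5))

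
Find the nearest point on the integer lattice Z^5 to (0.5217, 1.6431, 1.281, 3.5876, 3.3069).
(1, 2, 1, 4, 3)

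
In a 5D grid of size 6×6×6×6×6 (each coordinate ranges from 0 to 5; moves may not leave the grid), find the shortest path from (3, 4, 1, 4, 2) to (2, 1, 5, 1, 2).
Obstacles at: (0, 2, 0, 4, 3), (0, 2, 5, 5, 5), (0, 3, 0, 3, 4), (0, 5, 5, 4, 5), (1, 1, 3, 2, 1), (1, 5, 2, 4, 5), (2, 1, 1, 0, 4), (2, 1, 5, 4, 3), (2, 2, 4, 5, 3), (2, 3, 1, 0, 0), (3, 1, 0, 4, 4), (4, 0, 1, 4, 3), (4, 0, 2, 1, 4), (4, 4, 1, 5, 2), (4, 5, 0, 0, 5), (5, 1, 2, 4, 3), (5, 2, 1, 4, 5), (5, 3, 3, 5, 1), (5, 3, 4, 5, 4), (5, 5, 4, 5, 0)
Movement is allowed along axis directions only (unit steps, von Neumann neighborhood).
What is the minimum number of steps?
11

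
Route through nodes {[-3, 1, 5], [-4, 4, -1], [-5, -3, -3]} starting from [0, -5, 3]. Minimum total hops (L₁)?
31
(one optimal route: (0, -5, 3) → (-3, 1, 5) → (-4, 4, -1) → (-5, -3, -3))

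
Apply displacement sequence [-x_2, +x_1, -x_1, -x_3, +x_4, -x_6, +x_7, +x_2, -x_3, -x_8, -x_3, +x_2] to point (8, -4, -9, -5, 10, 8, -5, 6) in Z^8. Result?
(8, -3, -12, -4, 10, 7, -4, 5)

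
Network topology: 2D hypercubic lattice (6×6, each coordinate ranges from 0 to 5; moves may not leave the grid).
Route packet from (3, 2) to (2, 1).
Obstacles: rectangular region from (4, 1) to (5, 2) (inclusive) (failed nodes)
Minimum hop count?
2
(one shortest path: (3, 2) → (2, 2) → (2, 1))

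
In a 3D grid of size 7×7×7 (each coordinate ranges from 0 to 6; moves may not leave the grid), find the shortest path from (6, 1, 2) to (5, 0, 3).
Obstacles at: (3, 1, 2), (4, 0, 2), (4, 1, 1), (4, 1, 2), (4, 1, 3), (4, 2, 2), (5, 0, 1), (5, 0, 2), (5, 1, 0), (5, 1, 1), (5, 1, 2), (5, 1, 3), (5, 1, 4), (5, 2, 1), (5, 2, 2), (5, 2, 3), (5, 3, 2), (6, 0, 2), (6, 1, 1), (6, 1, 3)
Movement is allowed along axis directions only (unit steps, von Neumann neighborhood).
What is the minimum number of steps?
7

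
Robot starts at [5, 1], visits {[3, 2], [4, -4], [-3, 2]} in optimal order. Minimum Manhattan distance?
19
(one optimal route: (5, 1) → (4, -4) → (3, 2) → (-3, 2))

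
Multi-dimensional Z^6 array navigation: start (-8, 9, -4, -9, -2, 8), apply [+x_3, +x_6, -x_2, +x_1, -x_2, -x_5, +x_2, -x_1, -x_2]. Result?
(-8, 7, -3, -9, -3, 9)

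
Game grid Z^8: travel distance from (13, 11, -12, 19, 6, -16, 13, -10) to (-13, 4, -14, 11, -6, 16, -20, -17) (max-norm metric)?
33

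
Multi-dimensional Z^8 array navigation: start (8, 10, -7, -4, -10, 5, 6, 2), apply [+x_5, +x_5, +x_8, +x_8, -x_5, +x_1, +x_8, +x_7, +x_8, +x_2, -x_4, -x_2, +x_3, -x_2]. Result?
(9, 9, -6, -5, -9, 5, 7, 6)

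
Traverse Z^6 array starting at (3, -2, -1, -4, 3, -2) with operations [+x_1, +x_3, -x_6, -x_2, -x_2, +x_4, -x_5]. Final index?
(4, -4, 0, -3, 2, -3)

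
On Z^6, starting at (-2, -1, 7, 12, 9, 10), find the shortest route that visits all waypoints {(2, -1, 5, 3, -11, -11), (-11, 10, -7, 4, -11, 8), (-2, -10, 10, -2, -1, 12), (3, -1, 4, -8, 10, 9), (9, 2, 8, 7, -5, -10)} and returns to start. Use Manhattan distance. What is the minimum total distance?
270
(one optimal route: (-2, -1, 7, 12, 9, 10) → (3, -1, 4, -8, 10, 9) → (-2, -10, 10, -2, -1, 12) → (-11, 10, -7, 4, -11, 8) → (2, -1, 5, 3, -11, -11) → (9, 2, 8, 7, -5, -10) → (-2, -1, 7, 12, 9, 10))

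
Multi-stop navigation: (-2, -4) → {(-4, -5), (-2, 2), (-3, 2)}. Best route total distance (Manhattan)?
12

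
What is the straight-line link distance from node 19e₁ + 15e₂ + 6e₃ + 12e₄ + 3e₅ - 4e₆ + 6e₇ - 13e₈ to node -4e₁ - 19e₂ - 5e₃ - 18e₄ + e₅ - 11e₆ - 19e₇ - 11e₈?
58.2065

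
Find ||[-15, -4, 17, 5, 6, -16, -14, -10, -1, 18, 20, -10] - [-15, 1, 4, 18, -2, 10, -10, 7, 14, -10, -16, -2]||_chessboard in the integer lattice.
36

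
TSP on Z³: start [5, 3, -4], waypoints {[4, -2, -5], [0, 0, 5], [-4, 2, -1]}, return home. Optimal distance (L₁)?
48
(one optimal route: (5, 3, -4) → (4, -2, -5) → (0, 0, 5) → (-4, 2, -1) → (5, 3, -4))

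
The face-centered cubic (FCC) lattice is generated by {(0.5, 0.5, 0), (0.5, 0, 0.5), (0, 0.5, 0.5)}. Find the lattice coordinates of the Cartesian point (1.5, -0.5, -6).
7b₁ - 4b₂ - 8b₃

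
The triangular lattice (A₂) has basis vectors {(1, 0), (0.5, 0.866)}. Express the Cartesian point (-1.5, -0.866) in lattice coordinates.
-b₁ - b₂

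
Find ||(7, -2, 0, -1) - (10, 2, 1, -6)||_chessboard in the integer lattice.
5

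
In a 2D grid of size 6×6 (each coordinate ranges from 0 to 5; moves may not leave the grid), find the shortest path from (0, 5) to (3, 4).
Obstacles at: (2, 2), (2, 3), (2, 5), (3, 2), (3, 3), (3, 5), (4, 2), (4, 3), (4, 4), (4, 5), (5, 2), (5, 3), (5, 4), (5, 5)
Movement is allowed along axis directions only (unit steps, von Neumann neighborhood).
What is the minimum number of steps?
4
(one shortest path: (0, 5) → (1, 5) → (1, 4) → (2, 4) → (3, 4))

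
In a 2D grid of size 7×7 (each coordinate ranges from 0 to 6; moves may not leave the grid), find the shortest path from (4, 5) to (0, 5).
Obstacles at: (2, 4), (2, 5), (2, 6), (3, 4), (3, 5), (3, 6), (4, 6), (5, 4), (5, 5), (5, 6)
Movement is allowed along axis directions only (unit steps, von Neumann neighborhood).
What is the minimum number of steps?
8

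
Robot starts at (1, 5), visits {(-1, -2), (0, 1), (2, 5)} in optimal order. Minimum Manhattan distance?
11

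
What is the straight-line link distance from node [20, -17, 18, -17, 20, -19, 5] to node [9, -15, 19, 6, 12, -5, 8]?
30.3974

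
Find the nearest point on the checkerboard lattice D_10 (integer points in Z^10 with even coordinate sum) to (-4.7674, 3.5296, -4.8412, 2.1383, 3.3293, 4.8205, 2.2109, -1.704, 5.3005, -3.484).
(-5, 4, -5, 2, 3, 5, 2, -2, 5, -3)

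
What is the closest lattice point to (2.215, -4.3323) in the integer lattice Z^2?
(2, -4)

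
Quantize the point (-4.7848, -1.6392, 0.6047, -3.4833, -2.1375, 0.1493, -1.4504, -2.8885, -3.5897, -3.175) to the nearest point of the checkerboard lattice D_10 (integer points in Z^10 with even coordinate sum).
(-5, -2, 1, -3, -2, 0, -1, -3, -4, -3)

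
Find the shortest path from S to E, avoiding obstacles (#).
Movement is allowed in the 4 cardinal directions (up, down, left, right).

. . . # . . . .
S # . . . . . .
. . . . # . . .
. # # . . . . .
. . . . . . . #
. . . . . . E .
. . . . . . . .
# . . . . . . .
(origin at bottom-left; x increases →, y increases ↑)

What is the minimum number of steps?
10
(one shortest path: (0, 6) → (0, 5) → (1, 5) → (2, 5) → (3, 5) → (3, 4) → (4, 4) → (5, 4) → (6, 4) → (6, 3) → (6, 2))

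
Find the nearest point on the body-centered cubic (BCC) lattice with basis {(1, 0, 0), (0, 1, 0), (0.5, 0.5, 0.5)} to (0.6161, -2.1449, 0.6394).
(0.5, -2.5, 0.5)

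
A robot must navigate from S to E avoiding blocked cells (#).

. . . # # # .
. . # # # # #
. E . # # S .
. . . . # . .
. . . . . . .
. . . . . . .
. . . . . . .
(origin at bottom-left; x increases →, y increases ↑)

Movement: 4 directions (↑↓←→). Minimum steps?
8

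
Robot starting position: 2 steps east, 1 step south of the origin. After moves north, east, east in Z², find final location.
(4, 0)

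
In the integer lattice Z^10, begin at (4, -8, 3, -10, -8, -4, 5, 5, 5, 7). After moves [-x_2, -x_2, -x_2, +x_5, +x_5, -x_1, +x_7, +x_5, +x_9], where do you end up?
(3, -11, 3, -10, -5, -4, 6, 5, 6, 7)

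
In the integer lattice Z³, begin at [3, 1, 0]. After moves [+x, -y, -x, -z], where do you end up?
(3, 0, -1)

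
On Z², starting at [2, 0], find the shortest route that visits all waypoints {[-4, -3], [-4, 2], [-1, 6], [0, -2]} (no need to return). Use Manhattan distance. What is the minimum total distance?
21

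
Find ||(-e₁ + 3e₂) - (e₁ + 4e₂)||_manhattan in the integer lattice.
3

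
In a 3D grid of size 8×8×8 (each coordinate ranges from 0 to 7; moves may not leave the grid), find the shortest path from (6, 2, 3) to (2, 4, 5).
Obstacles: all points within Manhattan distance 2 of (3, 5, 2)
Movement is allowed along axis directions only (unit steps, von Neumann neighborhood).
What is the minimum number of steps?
8
(one shortest path: (6, 2, 3) → (5, 2, 3) → (4, 2, 3) → (3, 2, 3) → (2, 2, 3) → (2, 3, 3) → (2, 4, 3) → (2, 4, 4) → (2, 4, 5))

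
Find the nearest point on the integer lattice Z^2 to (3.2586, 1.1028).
(3, 1)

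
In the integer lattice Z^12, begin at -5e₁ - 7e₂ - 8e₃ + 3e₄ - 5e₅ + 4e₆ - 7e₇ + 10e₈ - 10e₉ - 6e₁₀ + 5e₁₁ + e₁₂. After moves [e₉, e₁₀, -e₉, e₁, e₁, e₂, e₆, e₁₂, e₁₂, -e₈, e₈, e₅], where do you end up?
(-3, -6, -8, 3, -4, 5, -7, 10, -10, -5, 5, 3)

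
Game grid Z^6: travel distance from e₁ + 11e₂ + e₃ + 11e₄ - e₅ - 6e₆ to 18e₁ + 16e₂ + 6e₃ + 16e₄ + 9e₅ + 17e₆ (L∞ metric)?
23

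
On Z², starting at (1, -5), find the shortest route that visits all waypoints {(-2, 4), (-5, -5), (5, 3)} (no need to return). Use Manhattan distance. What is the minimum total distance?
26
(one optimal route: (1, -5) → (-5, -5) → (-2, 4) → (5, 3))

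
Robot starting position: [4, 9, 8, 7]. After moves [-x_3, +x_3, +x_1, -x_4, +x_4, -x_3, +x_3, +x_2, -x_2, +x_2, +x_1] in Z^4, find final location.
(6, 10, 8, 7)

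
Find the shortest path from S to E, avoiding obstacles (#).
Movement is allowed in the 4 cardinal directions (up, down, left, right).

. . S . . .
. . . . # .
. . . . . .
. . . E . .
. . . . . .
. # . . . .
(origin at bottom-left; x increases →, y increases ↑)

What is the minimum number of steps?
4
(one shortest path: (2, 5) → (3, 5) → (3, 4) → (3, 3) → (3, 2))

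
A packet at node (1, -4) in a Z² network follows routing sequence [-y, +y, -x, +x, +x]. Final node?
(2, -4)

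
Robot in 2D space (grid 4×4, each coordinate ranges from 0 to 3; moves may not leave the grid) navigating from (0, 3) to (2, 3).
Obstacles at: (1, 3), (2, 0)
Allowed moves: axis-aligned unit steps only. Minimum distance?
4
(one shortest path: (0, 3) → (0, 2) → (1, 2) → (2, 2) → (2, 3))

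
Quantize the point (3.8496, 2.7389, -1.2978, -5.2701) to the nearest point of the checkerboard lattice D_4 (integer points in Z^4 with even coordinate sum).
(4, 3, -2, -5)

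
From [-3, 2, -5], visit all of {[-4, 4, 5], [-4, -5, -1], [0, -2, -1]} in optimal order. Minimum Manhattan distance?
33
(one optimal route: (-3, 2, -5) → (0, -2, -1) → (-4, -5, -1) → (-4, 4, 5))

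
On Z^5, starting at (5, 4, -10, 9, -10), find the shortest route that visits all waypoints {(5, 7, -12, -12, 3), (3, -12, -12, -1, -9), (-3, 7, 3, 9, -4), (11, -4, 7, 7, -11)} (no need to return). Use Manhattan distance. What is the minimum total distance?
157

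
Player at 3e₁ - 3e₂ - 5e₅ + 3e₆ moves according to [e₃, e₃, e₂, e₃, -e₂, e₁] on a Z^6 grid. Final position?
(4, -3, 3, 0, -5, 3)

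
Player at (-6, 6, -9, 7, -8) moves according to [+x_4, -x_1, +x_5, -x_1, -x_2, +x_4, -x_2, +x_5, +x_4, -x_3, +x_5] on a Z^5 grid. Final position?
(-8, 4, -10, 10, -5)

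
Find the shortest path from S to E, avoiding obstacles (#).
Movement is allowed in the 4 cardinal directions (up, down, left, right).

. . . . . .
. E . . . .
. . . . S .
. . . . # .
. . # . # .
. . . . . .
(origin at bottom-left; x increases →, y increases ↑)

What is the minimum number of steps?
4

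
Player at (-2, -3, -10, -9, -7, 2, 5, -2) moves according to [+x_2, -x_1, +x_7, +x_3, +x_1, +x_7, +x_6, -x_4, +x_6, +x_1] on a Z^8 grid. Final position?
(-1, -2, -9, -10, -7, 4, 7, -2)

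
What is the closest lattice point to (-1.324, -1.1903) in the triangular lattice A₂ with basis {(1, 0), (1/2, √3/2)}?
(-1.5, -0.866)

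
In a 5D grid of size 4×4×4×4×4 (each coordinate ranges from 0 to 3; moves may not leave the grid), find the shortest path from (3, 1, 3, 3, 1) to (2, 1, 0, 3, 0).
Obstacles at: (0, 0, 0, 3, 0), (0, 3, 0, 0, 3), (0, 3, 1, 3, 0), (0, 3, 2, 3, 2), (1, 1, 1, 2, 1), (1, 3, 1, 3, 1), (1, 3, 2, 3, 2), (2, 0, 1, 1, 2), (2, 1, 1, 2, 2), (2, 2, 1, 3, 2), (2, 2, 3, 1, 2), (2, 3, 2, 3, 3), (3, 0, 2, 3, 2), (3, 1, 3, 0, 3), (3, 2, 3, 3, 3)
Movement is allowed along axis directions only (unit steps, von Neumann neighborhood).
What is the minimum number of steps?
5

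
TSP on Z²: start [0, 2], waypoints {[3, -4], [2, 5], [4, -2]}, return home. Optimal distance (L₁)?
26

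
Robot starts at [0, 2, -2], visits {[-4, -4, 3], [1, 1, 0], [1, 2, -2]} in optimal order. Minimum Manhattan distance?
17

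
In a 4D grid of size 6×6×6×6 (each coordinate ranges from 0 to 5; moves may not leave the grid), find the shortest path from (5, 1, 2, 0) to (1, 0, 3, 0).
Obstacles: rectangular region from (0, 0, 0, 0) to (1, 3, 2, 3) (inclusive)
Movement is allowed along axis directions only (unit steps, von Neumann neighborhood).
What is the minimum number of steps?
6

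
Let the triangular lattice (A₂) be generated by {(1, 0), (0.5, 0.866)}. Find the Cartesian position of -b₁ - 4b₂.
(-3, -3.464)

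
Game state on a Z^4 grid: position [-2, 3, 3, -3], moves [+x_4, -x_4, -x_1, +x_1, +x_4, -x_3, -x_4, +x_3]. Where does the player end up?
(-2, 3, 3, -3)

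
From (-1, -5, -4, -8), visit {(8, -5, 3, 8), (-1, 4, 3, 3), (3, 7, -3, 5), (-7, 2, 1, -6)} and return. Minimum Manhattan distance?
112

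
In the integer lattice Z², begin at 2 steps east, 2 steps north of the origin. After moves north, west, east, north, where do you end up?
(2, 4)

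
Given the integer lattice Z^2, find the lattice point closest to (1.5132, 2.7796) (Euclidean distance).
(2, 3)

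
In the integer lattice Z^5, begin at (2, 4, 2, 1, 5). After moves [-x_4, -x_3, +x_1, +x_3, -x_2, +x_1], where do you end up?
(4, 3, 2, 0, 5)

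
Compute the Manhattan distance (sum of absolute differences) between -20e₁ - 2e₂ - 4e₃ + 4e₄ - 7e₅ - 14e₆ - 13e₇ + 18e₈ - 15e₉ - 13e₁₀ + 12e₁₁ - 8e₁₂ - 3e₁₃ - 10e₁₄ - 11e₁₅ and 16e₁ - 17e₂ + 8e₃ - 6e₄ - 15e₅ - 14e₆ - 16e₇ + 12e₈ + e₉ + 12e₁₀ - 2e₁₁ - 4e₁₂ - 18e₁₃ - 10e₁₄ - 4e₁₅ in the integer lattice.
171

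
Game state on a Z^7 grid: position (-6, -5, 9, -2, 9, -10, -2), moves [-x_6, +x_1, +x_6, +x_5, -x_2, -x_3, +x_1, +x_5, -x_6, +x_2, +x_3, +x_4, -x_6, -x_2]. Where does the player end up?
(-4, -6, 9, -1, 11, -12, -2)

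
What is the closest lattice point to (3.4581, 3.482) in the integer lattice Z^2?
(3, 3)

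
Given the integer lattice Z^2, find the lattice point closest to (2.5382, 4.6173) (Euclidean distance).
(3, 5)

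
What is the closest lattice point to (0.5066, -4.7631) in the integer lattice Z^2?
(1, -5)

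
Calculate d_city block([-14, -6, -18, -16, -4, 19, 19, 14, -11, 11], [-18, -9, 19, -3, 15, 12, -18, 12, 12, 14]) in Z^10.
148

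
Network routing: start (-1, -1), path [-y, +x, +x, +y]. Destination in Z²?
(1, -1)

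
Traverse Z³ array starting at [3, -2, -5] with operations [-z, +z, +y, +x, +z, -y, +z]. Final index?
(4, -2, -3)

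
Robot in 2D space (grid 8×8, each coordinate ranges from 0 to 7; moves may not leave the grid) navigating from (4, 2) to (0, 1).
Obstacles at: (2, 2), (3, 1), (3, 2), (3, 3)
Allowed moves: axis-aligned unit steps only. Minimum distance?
7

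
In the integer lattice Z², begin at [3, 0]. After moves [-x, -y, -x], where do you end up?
(1, -1)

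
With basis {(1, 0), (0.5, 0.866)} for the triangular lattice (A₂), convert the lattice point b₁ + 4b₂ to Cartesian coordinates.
(3, 3.464)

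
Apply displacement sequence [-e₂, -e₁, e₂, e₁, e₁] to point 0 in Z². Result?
(1, 0)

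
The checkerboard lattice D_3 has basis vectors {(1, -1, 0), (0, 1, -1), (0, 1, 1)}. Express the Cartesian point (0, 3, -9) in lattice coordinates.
6b₂ - 3b₃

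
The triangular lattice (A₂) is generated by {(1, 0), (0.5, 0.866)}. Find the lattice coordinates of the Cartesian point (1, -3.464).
3b₁ - 4b₂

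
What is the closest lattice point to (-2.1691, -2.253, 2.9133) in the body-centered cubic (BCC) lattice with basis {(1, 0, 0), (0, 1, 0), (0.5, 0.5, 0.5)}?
(-2, -2, 3)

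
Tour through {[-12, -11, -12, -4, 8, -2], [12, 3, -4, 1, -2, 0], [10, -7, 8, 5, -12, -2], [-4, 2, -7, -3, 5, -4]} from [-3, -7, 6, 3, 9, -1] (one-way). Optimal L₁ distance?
146
(one optimal route: (-3, -7, 6, 3, 9, -1) → (10, -7, 8, 5, -12, -2) → (12, 3, -4, 1, -2, 0) → (-4, 2, -7, -3, 5, -4) → (-12, -11, -12, -4, 8, -2))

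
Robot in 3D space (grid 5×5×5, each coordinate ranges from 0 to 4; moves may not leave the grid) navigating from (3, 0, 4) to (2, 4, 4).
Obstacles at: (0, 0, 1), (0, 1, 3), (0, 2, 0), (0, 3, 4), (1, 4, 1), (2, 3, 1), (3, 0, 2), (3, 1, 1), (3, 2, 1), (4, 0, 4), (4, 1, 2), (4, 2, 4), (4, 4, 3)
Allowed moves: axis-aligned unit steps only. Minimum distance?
5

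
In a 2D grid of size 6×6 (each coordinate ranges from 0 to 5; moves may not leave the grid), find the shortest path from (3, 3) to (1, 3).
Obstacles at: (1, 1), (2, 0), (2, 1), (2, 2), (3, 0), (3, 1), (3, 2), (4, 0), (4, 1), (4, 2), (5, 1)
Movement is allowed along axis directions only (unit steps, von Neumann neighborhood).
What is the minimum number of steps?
2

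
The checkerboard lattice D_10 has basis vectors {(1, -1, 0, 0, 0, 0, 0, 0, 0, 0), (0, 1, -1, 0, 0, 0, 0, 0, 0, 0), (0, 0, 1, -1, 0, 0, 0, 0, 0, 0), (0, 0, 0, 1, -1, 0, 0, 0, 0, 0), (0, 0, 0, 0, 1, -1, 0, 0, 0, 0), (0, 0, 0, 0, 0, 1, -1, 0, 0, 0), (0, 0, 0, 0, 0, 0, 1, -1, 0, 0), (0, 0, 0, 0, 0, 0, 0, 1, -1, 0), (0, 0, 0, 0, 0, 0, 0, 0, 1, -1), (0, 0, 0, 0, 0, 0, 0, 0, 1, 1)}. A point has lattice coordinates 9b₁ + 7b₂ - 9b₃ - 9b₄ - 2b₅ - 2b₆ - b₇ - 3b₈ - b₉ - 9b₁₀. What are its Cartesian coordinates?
(9, -2, -16, 0, 7, 0, 1, -2, -7, -8)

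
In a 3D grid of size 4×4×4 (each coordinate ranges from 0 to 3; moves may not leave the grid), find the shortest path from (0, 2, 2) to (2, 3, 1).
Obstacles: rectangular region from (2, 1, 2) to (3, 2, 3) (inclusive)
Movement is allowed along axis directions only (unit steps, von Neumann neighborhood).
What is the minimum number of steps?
4
(one shortest path: (0, 2, 2) → (1, 2, 2) → (1, 3, 2) → (2, 3, 2) → (2, 3, 1))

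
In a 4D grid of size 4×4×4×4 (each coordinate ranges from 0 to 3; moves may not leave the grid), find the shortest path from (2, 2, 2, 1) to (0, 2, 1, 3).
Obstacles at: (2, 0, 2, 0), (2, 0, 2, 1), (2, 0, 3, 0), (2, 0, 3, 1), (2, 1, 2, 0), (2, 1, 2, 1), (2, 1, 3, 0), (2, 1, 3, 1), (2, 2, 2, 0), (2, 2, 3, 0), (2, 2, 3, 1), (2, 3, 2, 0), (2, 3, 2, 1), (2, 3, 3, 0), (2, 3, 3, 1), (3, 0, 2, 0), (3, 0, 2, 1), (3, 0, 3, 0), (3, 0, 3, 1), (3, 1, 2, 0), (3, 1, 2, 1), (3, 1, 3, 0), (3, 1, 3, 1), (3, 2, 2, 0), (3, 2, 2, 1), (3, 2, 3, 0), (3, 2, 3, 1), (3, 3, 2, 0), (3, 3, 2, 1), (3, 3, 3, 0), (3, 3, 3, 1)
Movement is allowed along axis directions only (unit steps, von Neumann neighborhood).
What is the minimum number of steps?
5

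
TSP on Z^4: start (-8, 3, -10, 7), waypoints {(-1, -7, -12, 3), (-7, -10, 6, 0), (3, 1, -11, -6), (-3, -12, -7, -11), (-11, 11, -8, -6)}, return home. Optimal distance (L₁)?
164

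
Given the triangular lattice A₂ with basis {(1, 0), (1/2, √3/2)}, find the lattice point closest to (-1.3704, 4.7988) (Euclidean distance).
(-1.5, 4.33)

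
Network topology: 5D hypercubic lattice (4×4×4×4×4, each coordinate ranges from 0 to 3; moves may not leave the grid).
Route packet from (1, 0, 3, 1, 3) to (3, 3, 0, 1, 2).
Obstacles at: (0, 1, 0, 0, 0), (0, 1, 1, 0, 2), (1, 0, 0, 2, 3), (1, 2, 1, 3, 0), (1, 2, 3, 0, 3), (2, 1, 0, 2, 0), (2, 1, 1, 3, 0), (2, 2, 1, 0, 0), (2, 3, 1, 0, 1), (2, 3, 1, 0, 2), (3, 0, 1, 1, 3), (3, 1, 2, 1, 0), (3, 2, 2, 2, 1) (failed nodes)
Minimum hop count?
9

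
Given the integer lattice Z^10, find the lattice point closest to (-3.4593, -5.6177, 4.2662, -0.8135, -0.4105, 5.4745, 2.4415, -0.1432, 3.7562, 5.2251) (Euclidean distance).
(-3, -6, 4, -1, 0, 5, 2, 0, 4, 5)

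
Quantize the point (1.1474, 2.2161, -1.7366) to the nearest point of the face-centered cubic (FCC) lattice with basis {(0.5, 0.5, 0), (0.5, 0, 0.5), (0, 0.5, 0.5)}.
(1, 2, -2)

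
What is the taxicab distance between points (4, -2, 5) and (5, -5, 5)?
4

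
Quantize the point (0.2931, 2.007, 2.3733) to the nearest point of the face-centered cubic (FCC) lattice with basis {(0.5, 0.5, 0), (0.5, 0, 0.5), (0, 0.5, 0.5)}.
(0.5, 2, 2.5)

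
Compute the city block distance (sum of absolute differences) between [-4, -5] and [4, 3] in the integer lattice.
16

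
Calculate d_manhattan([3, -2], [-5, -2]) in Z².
8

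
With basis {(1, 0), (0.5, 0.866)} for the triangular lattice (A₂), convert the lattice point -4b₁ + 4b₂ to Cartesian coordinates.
(-2, 3.464)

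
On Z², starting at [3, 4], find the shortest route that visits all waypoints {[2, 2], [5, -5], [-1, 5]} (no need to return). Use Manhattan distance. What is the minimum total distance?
21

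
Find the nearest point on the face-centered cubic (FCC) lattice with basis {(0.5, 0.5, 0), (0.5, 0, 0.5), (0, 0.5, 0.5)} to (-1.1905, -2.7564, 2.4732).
(-1, -2.5, 2.5)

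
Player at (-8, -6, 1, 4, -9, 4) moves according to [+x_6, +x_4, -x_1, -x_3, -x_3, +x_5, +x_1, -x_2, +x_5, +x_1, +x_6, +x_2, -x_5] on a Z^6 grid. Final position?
(-7, -6, -1, 5, -8, 6)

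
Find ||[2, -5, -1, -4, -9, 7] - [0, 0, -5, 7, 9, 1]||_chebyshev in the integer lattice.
18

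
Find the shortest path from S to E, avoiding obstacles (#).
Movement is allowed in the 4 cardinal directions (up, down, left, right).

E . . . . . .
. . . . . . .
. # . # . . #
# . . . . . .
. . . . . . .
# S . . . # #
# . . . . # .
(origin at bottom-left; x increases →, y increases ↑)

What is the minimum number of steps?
8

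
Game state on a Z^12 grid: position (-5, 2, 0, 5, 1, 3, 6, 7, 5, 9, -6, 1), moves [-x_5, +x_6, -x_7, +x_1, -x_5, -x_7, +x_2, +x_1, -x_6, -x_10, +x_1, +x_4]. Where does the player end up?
(-2, 3, 0, 6, -1, 3, 4, 7, 5, 8, -6, 1)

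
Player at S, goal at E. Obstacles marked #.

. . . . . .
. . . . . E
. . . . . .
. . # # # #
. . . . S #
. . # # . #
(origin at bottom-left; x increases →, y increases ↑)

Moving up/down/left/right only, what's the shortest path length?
10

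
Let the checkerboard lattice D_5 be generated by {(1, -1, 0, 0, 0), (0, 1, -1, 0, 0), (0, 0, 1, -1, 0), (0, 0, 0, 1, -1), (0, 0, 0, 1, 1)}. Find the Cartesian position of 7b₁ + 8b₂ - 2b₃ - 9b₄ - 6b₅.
(7, 1, -10, -13, 3)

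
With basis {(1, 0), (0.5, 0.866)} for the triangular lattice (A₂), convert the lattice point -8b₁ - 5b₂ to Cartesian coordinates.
(-10.5, -4.33)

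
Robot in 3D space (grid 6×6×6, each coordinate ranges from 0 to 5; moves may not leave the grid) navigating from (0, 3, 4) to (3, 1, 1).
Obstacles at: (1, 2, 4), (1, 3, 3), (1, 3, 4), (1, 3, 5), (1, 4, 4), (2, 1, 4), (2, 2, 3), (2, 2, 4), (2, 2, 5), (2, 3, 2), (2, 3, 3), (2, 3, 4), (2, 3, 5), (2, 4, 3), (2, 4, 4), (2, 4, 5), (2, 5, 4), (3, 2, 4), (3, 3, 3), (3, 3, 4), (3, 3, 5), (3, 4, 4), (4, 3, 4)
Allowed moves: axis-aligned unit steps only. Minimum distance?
8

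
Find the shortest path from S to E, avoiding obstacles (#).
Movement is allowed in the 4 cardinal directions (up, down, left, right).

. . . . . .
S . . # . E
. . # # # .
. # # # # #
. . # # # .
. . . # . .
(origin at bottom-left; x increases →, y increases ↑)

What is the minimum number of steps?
7
(one shortest path: (0, 4) → (1, 4) → (2, 4) → (2, 5) → (3, 5) → (4, 5) → (5, 5) → (5, 4))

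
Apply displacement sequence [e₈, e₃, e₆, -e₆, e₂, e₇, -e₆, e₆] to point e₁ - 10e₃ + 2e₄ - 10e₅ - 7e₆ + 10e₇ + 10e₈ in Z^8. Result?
(1, 1, -9, 2, -10, -7, 11, 11)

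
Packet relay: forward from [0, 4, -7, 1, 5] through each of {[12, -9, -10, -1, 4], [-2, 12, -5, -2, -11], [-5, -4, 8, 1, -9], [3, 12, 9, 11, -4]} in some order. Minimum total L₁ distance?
162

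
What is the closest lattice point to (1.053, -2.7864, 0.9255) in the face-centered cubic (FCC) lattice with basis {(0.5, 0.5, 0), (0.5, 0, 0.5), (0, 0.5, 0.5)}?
(1, -3, 1)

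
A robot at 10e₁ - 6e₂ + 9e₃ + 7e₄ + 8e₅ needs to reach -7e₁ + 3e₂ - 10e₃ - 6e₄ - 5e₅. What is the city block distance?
71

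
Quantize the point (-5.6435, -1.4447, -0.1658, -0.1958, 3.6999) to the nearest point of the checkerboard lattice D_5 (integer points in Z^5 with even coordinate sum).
(-6, -2, 0, 0, 4)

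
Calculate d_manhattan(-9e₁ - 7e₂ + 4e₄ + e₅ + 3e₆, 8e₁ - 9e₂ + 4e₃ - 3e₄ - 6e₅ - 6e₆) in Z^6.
46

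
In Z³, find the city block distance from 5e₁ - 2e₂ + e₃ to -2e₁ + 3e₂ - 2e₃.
15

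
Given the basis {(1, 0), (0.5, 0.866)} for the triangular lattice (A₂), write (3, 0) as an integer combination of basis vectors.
3b₁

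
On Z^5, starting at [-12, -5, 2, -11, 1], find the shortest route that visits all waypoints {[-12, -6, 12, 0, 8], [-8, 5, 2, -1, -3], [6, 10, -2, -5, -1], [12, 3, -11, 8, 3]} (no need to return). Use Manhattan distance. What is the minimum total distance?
134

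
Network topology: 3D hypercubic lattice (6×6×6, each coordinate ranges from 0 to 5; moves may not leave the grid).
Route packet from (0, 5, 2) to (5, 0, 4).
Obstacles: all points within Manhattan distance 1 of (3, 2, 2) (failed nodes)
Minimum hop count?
12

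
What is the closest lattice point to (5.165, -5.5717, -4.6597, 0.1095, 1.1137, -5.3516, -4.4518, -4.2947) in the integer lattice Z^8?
(5, -6, -5, 0, 1, -5, -4, -4)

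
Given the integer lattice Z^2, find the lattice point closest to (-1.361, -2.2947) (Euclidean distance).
(-1, -2)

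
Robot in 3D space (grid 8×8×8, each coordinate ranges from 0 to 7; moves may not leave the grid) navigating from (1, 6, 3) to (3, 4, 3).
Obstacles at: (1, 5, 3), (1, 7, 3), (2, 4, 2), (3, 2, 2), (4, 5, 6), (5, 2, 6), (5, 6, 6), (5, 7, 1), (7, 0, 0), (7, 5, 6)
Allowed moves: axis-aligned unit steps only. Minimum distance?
4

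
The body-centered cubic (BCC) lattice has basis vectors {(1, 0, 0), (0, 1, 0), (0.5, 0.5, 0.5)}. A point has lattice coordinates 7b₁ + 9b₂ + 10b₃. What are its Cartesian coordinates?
(12, 14, 5)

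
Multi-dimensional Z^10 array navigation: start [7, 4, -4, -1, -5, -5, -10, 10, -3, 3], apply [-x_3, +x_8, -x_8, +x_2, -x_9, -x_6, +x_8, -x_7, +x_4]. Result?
(7, 5, -5, 0, -5, -6, -11, 11, -4, 3)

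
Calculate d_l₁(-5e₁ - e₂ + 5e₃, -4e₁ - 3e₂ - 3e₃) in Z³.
11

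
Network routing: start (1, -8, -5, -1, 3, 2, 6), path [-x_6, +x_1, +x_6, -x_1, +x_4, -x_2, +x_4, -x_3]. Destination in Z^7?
(1, -9, -6, 1, 3, 2, 6)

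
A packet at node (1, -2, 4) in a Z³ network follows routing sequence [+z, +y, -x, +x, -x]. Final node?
(0, -1, 5)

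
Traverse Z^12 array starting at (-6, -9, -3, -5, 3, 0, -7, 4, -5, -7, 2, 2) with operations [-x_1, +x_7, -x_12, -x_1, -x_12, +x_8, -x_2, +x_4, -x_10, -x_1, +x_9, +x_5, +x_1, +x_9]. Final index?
(-8, -10, -3, -4, 4, 0, -6, 5, -3, -8, 2, 0)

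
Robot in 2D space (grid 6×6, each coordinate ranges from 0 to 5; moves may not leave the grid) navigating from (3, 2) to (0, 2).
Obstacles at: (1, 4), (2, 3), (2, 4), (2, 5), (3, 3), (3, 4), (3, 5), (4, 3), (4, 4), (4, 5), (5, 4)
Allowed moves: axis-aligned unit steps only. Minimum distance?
3
(one shortest path: (3, 2) → (2, 2) → (1, 2) → (0, 2))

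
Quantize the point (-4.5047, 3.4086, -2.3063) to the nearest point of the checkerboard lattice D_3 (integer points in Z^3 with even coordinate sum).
(-5, 3, -2)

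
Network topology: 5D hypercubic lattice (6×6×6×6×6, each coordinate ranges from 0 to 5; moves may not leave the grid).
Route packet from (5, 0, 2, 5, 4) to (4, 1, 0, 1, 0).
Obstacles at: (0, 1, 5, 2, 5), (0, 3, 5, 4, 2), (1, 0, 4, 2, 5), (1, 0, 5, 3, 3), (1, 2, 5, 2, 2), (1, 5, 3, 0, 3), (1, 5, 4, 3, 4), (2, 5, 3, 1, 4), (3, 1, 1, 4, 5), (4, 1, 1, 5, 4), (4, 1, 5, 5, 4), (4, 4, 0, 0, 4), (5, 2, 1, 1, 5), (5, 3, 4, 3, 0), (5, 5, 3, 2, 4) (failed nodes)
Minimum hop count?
12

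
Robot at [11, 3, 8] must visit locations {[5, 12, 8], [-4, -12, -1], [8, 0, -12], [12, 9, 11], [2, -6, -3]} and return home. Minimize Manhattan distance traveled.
126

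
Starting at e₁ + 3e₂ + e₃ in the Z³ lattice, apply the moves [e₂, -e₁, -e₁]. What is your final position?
(-1, 4, 1)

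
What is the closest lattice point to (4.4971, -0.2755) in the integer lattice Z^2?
(4, 0)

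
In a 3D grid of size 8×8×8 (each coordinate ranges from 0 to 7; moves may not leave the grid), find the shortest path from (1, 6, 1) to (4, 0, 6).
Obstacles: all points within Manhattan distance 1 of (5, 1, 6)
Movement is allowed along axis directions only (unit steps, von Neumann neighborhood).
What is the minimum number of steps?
14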